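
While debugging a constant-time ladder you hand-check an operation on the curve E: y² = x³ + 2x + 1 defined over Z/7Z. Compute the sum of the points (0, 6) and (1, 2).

(0, 6) + (1, 2). λ = (2 - 6)/(1 - 0) ≡ 3/1 mod 7. 1⁻¹ ≡ 1 (mod 7) since 1·1 = 1 ≡ 1, so λ ≡ 3.
  x = λ² - 0 - 1 = 9 - 1 ≡ 1; y = λ·(0 - 1) - 6 ≡ 5. → (1, 5)

(1, 5)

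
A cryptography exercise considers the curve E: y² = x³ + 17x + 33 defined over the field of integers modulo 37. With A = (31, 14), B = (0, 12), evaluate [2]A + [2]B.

(12, 2)

First 2A:
Repeated addition: build up to 2A.
2A: tangent at (31, 14): λ = (3·31² + 17)/(2·14) ≡ 14/28. 28⁻¹ ≡ 4 (mod 37), so λ ≡ 14·4 ≡ 19.
  x = λ² - 31 - 31 = 361 - 62 ≡ 3; y = λ·(31 - 3) - 14 ≡ 0. → (3, 0)
2A = (3, 0).
Next 2B:
Repeated addition: build up to 2B.
2B: tangent at (0, 12): λ = (3·0² + 17)/(2·12) ≡ 17/24. 24⁻¹ ≡ 17 (mod 37), so λ ≡ 17·17 ≡ 30.
  x = λ² - 0 - 0 = 900 - 0 ≡ 12; y = λ·(0 - 12) - 12 ≡ 35. → (12, 35)
2B = (12, 35).
Finally 2A + 2B:
(3, 0) + (12, 35). λ = (35 - 0)/(12 - 3) ≡ 35/9 mod 37. 9⁻¹ ≡ 33 (mod 37), so λ ≡ 8.
  x = λ² - 3 - 12 = 64 - 15 ≡ 12; y = λ·(3 - 12) - 0 ≡ 2. → (12, 2)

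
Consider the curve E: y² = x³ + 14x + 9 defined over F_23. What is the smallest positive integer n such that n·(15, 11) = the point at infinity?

2P: tangent at (15, 11): λ = (3·15² + 14)/(2·11) ≡ 22/22. 22⁻¹ ≡ 22 (mod 23) since 22·22 = 484 ≡ 1, so λ ≡ 22·22 ≡ 1.
  x = λ² - 15 - 15 = 1 - 30 ≡ 17; y = λ·(15 - 17) - 11 ≡ 10. → (17, 10)
3P: (17, 10) + (15, 11). λ = (11 - 10)/(15 - 17) ≡ 1/21 mod 23. 21⁻¹ ≡ 11 (mod 23) since 21·11 = 231 ≡ 1, so λ ≡ 11.
  x = λ² - 17 - 15 = 121 - 32 ≡ 20; y = λ·(17 - 20) - 10 ≡ 3. → (20, 3)
4P: (20, 3) + (15, 11). λ = (11 - 3)/(15 - 20) ≡ 8/18 mod 23. 18⁻¹ ≡ 9 (mod 23), so λ ≡ 3.
  x = λ² - 20 - 15 = 9 - 35 ≡ 20; y = λ·(20 - 20) - 3 ≡ 20. → (20, 20)
5P: (20, 20) + (15, 11). λ = (11 - 20)/(15 - 20) ≡ 14/18 mod 23. 18⁻¹ ≡ 9 (mod 23) since 18·9 = 162 ≡ 1, so λ ≡ 11.
  x = λ² - 20 - 15 = 121 - 35 ≡ 17; y = λ·(20 - 17) - 20 ≡ 13. → (17, 13)
6P: (17, 13) + (15, 11). λ = (11 - 13)/(15 - 17) ≡ 21/21 mod 23. 21⁻¹ ≡ 11 (mod 23) since 21·11 = 231 ≡ 1, so λ ≡ 1.
  x = λ² - 17 - 15 = 1 - 32 ≡ 15; y = λ·(17 - 15) - 13 ≡ 12. → (15, 12)
7P: (15, 12) + (15, 11): same x and y₁ ≡ -y₂, so the sum is the point at infinity.
7P = the point at infinity, so the order is 7.

7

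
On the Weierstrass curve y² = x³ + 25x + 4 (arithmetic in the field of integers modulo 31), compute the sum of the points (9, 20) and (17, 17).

(9, 20) + (17, 17). λ = (17 - 20)/(17 - 9) ≡ 28/8 mod 31. 8⁻¹ ≡ 4 (mod 31), so λ ≡ 19.
  x = λ² - 9 - 17 = 361 - 26 ≡ 25; y = λ·(9 - 25) - 20 ≡ 17. → (25, 17)

(25, 17)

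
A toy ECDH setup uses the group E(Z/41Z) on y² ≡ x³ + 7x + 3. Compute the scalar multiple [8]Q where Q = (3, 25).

(15, 30)

Repeated addition: build up to 8Q.
2Q: tangent at (3, 25): λ = (3·3² + 7)/(2·25) ≡ 34/9. 9⁻¹ ≡ 32 (mod 41) since 9·32 = 288 ≡ 1, so λ ≡ 34·32 ≡ 22.
  x = λ² - 3 - 3 = 484 - 6 ≡ 27; y = λ·(3 - 27) - 25 ≡ 21. → (27, 21)
3Q: (27, 21) + (3, 25). λ = (25 - 21)/(3 - 27) ≡ 4/17 mod 41. 17⁻¹ ≡ 29 (mod 41), so λ ≡ 34.
  x = λ² - 27 - 3 = 1156 - 30 ≡ 19; y = λ·(27 - 19) - 21 ≡ 5. → (19, 5)
4Q: (19, 5) + (3, 25). λ = (25 - 5)/(3 - 19) ≡ 20/25 mod 41. 25⁻¹ ≡ 23 (mod 41) since 25·23 = 575 ≡ 1, so λ ≡ 9.
  x = λ² - 19 - 3 = 81 - 22 ≡ 18; y = λ·(19 - 18) - 5 ≡ 4. → (18, 4)
5Q: (18, 4) + (3, 25). λ = (25 - 4)/(3 - 18) ≡ 21/26 mod 41. 26⁻¹ ≡ 30 (mod 41), so λ ≡ 15.
  x = λ² - 18 - 3 = 225 - 21 ≡ 40; y = λ·(18 - 40) - 4 ≡ 35. → (40, 35)
6Q: (40, 35) + (3, 25). λ = (25 - 35)/(3 - 40) ≡ 31/4 mod 41. 4⁻¹ ≡ 31 (mod 41), so λ ≡ 18.
  x = λ² - 40 - 3 = 324 - 43 ≡ 35; y = λ·(40 - 35) - 35 ≡ 14. → (35, 14)
7Q: (35, 14) + (3, 25). λ = (25 - 14)/(3 - 35) ≡ 11/9 mod 41. 9⁻¹ ≡ 32 (mod 41), so λ ≡ 24.
  x = λ² - 35 - 3 = 576 - 38 ≡ 5; y = λ·(35 - 5) - 14 ≡ 9. → (5, 9)
8Q: (5, 9) + (3, 25). λ = (25 - 9)/(3 - 5) ≡ 16/39 mod 41. 39⁻¹ ≡ 20 (mod 41), so λ ≡ 33.
  x = λ² - 5 - 3 = 1089 - 8 ≡ 15; y = λ·(5 - 15) - 9 ≡ 30. → (15, 30)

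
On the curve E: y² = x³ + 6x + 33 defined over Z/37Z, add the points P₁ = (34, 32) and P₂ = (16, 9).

(31, 15)

(34, 32) + (16, 9). λ = (9 - 32)/(16 - 34) ≡ 14/19 mod 37. 19⁻¹ ≡ 2 (mod 37), so λ ≡ 28.
  x = λ² - 34 - 16 = 784 - 50 ≡ 31; y = λ·(34 - 31) - 32 ≡ 15. → (31, 15)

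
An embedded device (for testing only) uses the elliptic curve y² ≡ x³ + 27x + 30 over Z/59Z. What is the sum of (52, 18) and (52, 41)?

The two points share x = 52 and their y-coordinates satisfy 18 + 41 ≡ 0 (mod 59), so they are inverses. Their sum is 𝒪.

O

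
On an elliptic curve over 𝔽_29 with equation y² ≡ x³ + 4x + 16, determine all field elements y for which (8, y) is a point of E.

x³ + 4x + 16 = 560 ≡ 9 (mod 29).
Square roots of 9 mod 29: 3 and 26 (since 3² = 9 ≡ 9).

3, 26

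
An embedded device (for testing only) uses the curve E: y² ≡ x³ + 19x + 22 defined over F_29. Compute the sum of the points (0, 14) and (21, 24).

(0, 14) + (21, 24). λ = (24 - 14)/(21 - 0) ≡ 10/21 mod 29. 21⁻¹ ≡ 18 (mod 29), so λ ≡ 6.
  x = λ² - 0 - 21 = 36 - 21 ≡ 15; y = λ·(0 - 15) - 14 ≡ 12. → (15, 12)

(15, 12)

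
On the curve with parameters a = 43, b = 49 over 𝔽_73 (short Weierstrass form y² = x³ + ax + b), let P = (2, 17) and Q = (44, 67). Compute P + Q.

(65, 54)

(2, 17) + (44, 67). λ = (67 - 17)/(44 - 2) ≡ 50/42 mod 73. 42⁻¹ ≡ 40 (mod 73), so λ ≡ 29.
  x = λ² - 2 - 44 = 841 - 46 ≡ 65; y = λ·(2 - 65) - 17 ≡ 54. → (65, 54)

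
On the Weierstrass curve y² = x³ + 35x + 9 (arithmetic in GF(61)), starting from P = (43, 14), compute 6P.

Double-and-add on 6 = (110)₂. Start with P = (43, 14) for the leading 1-bit.
double: tangent at (43, 14): λ = (3·43² + 35)/(2·14) ≡ 31/28. 28⁻¹ ≡ 24 (mod 61) since 28·24 = 672 ≡ 1, so λ ≡ 31·24 ≡ 12.
  x = λ² - 43 - 43 = 144 - 86 ≡ 58; y = λ·(43 - 58) - 14 ≡ 50. → (58, 50)
add P: (58, 50) + (43, 14). λ = (14 - 50)/(43 - 58) ≡ 25/46 mod 61. 46⁻¹ ≡ 4 (mod 61) since 46·4 = 184 ≡ 1, so λ ≡ 39.
  x = λ² - 58 - 43 = 1521 - 101 ≡ 17; y = λ·(58 - 17) - 50 ≡ 24. → (17, 24)
double: tangent at (17, 24): λ = (3·17² + 35)/(2·24) ≡ 48/48. 48⁻¹ ≡ 14 (mod 61), so λ ≡ 48·14 ≡ 1.
  x = λ² - 17 - 17 = 1 - 34 ≡ 28; y = λ·(17 - 28) - 24 ≡ 26. → (28, 26)

(28, 26)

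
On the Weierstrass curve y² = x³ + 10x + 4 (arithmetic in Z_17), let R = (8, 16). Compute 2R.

(2, 7)

tangent at (8, 16): λ = (3·8² + 10)/(2·16) ≡ 15/15. 15⁻¹ ≡ 8 (mod 17) since 15·8 = 120 ≡ 1, so λ ≡ 15·8 ≡ 1.
  x = λ² - 8 - 8 = 1 - 16 ≡ 2; y = λ·(8 - 2) - 16 ≡ 7. → (2, 7)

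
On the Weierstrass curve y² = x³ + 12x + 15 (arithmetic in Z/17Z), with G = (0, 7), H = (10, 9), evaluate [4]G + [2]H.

(11, 4)

First 4G:
Double-and-add on 4 = (100)₂. Start with G = (0, 7) for the leading 1-bit.
double: tangent at (0, 7): λ = (3·0² + 12)/(2·7) ≡ 12/14. 14⁻¹ ≡ 11 (mod 17), so λ ≡ 12·11 ≡ 13.
  x = λ² - 0 - 0 = 169 - 0 ≡ 16; y = λ·(0 - 16) - 7 ≡ 6. → (16, 6)
double: tangent at (16, 6): λ = (3·16² + 12)/(2·6) ≡ 15/12. 12⁻¹ ≡ 10 (mod 17), so λ ≡ 15·10 ≡ 14.
  x = λ² - 16 - 16 = 196 - 32 ≡ 11; y = λ·(16 - 11) - 6 ≡ 13. → (11, 13)
4G = (11, 13).
Next 2H:
Repeated addition: build up to 2H.
2H: tangent at (10, 9): λ = (3·10² + 12)/(2·9) ≡ 6/1. 1⁻¹ ≡ 1 (mod 17), so λ ≡ 6·1 ≡ 6.
  x = λ² - 10 - 10 = 36 - 20 ≡ 16; y = λ·(10 - 16) - 9 ≡ 6. → (16, 6)
2H = (16, 6).
Finally 4G + 2H:
(11, 13) + (16, 6). λ = (6 - 13)/(16 - 11) ≡ 10/5 mod 17. 5⁻¹ ≡ 7 (mod 17), so λ ≡ 2.
  x = λ² - 11 - 16 = 4 - 27 ≡ 11; y = λ·(11 - 11) - 13 ≡ 4. → (11, 4)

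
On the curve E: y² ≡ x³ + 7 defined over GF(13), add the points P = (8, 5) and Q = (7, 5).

(8, 5) + (7, 5). λ = (5 - 5)/(7 - 8) ≡ 0/12 mod 13. 12⁻¹ ≡ 12 (mod 13) since 12·12 = 144 ≡ 1, so λ ≡ 0.
  x = λ² - 8 - 7 = 0 - 15 ≡ 11; y = λ·(8 - 11) - 5 ≡ 8. → (11, 8)

(11, 8)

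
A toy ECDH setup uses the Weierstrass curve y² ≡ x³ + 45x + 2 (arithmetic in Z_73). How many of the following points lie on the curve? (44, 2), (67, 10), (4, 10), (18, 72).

(44, 2): 2² ≡ 4, rhs ≡ 4 → on.
(67, 10): 10² ≡ 27, rhs ≡ 27 → on.
(4, 10): 10² ≡ 27, rhs ≡ 27 → on.
(18, 72): 72² ≡ 1, rhs ≡ 1 → on.

4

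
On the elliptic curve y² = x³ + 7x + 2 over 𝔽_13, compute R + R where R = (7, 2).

tangent at (7, 2): λ = (3·7² + 7)/(2·2) ≡ 11/4. 4⁻¹ ≡ 10 (mod 13), so λ ≡ 11·10 ≡ 6.
  x = λ² - 7 - 7 = 36 - 14 ≡ 9; y = λ·(7 - 9) - 2 ≡ 12. → (9, 12)

(9, 12)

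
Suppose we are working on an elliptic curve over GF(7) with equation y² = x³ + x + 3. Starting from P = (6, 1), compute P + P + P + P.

Repeated addition: build up to 4P.
2P: tangent at (6, 1): λ = (3·6² + 1)/(2·1) ≡ 4/2. 2⁻¹ ≡ 4 (mod 7) since 2·4 = 8 ≡ 1, so λ ≡ 4·4 ≡ 2.
  x = λ² - 6 - 6 = 4 - 12 ≡ 6; y = λ·(6 - 6) - 1 ≡ 6. → (6, 6)
3P: (6, 6) + (6, 1): same x and y₁ ≡ -y₂, so the sum is O.
4P: O + (6, 1) = (6, 1) (identity).

(6, 1)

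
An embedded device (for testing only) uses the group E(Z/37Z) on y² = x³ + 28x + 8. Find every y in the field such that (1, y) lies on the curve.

x³ + 28x + 8 = 37 ≡ 0 (mod 37).
Only y = 0 satisfies y² ≡ 0.

0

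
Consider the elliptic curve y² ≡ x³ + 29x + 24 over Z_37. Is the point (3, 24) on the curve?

no

y² = 24² ≡ 21; x³ + 29x + 24 = 138 ≡ 27 (mod 37). 21 ≠ 27.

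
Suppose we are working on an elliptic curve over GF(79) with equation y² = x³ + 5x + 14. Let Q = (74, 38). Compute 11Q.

Double-and-add on 11 = (1011)₂. Start with Q = (74, 38) for the leading 1-bit.
double: tangent at (74, 38): λ = (3·74² + 5)/(2·38) ≡ 1/76. 76⁻¹ ≡ 26 (mod 79) since 76·26 = 1976 ≡ 1, so λ ≡ 1·26 ≡ 26.
  x = λ² - 74 - 74 = 676 - 148 ≡ 54; y = λ·(74 - 54) - 38 ≡ 8. → (54, 8)
double: tangent at (54, 8): λ = (3·54² + 5)/(2·8) ≡ 63/16. 16⁻¹ ≡ 5 (mod 79) since 16·5 = 80 ≡ 1, so λ ≡ 63·5 ≡ 78.
  x = λ² - 54 - 54 = 6084 - 108 ≡ 51; y = λ·(54 - 51) - 8 ≡ 68. → (51, 68)
add Q: (51, 68) + (74, 38). λ = (38 - 68)/(74 - 51) ≡ 49/23 mod 79. 23⁻¹ ≡ 55 (mod 79), so λ ≡ 9.
  x = λ² - 51 - 74 = 81 - 125 ≡ 35; y = λ·(51 - 35) - 68 ≡ 76. → (35, 76)
double: tangent at (35, 76): λ = (3·35² + 5)/(2·76) ≡ 46/73. 73⁻¹ ≡ 13 (mod 79), so λ ≡ 46·13 ≡ 45.
  x = λ² - 35 - 35 = 2025 - 70 ≡ 59; y = λ·(35 - 59) - 76 ≡ 29. → (59, 29)
add Q: (59, 29) + (74, 38). λ = (38 - 29)/(74 - 59) ≡ 9/15 mod 79. 15⁻¹ ≡ 58 (mod 79) since 15·58 = 870 ≡ 1, so λ ≡ 48.
  x = λ² - 59 - 74 = 2304 - 133 ≡ 38; y = λ·(59 - 38) - 29 ≡ 31. → (38, 31)

(38, 31)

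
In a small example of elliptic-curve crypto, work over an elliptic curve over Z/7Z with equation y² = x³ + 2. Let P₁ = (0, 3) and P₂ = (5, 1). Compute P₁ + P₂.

(0, 3) + (5, 1). λ = (1 - 3)/(5 - 0) ≡ 5/5 mod 7. 5⁻¹ ≡ 3 (mod 7), so λ ≡ 1.
  x = λ² - 0 - 5 = 1 - 5 ≡ 3; y = λ·(0 - 3) - 3 ≡ 1. → (3, 1)

(3, 1)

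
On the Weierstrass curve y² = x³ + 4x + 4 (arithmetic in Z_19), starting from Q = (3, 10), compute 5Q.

Repeated addition: build up to 5Q.
2Q: tangent at (3, 10): λ = (3·3² + 4)/(2·10) ≡ 12/1. 1⁻¹ ≡ 1 (mod 19) since 1·1 = 1 ≡ 1, so λ ≡ 12·1 ≡ 12.
  x = λ² - 3 - 3 = 144 - 6 ≡ 5; y = λ·(3 - 5) - 10 ≡ 4. → (5, 4)
3Q: (5, 4) + (3, 10). λ = (10 - 4)/(3 - 5) ≡ 6/17 mod 19. 17⁻¹ ≡ 9 (mod 19) since 17·9 = 153 ≡ 1, so λ ≡ 16.
  x = λ² - 5 - 3 = 256 - 8 ≡ 1; y = λ·(5 - 1) - 4 ≡ 3. → (1, 3)
4Q: (1, 3) + (3, 10). λ = (10 - 3)/(3 - 1) ≡ 7/2 mod 19. 2⁻¹ ≡ 10 (mod 19), so λ ≡ 13.
  x = λ² - 1 - 3 = 169 - 4 ≡ 13; y = λ·(1 - 13) - 3 ≡ 12. → (13, 12)
5Q: (13, 12) + (3, 10). λ = (10 - 12)/(3 - 13) ≡ 17/9 mod 19. 9⁻¹ ≡ 17 (mod 19) since 9·17 = 153 ≡ 1, so λ ≡ 4.
  x = λ² - 13 - 3 = 16 - 16 ≡ 0; y = λ·(13 - 0) - 12 ≡ 2. → (0, 2)

(0, 2)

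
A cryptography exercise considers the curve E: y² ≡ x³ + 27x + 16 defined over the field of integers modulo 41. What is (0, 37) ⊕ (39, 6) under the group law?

(0, 37) + (39, 6). λ = (6 - 37)/(39 - 0) ≡ 10/39 mod 41. 39⁻¹ ≡ 20 (mod 41), so λ ≡ 36.
  x = λ² - 0 - 39 = 1296 - 39 ≡ 27; y = λ·(0 - 27) - 37 ≡ 16. → (27, 16)

(27, 16)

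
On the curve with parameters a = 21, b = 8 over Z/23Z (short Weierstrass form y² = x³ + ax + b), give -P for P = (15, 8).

-(15, 8) = (15, -8 mod 23) = (15, 15).

(15, 15)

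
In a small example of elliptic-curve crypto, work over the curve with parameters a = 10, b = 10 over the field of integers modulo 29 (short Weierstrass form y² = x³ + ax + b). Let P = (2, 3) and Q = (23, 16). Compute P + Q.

(8, 14)

(2, 3) + (23, 16). λ = (16 - 3)/(23 - 2) ≡ 13/21 mod 29. 21⁻¹ ≡ 18 (mod 29), so λ ≡ 2.
  x = λ² - 2 - 23 = 4 - 25 ≡ 8; y = λ·(2 - 8) - 3 ≡ 14. → (8, 14)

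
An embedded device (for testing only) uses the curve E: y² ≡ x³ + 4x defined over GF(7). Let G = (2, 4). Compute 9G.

(2, 4)

Repeated addition: build up to 9G.
2G: tangent at (2, 4): λ = (3·2² + 4)/(2·4) ≡ 2/1. 1⁻¹ ≡ 1 (mod 7) since 1·1 = 1 ≡ 1, so λ ≡ 2·1 ≡ 2.
  x = λ² - 2 - 2 = 4 - 4 ≡ 0; y = λ·(2 - 0) - 4 ≡ 0. → (0, 0)
3G: (0, 0) + (2, 4). λ = (4 - 0)/(2 - 0) ≡ 4/2 mod 7. 2⁻¹ ≡ 4 (mod 7), so λ ≡ 2.
  x = λ² - 0 - 2 = 4 - 2 ≡ 2; y = λ·(0 - 2) - 0 ≡ 3. → (2, 3)
4G: (2, 3) + (2, 4): same x and y₁ ≡ -y₂, so the sum is the point at infinity.
5G: the point at infinity + (2, 4) = (2, 4) (identity).
6G: tangent at (2, 4): λ = (3·2² + 4)/(2·4) ≡ 2/1. 1⁻¹ ≡ 1 (mod 7), so λ ≡ 2·1 ≡ 2.
  x = λ² - 2 - 2 = 4 - 4 ≡ 0; y = λ·(2 - 0) - 4 ≡ 0. → (0, 0)
7G: (0, 0) + (2, 4). λ = (4 - 0)/(2 - 0) ≡ 4/2 mod 7. 2⁻¹ ≡ 4 (mod 7), so λ ≡ 2.
  x = λ² - 0 - 2 = 4 - 2 ≡ 2; y = λ·(0 - 2) - 0 ≡ 3. → (2, 3)
8G: (2, 3) + (2, 4): same x and y₁ ≡ -y₂, so the sum is the point at infinity.
9G: the point at infinity + (2, 4) = (2, 4) (identity).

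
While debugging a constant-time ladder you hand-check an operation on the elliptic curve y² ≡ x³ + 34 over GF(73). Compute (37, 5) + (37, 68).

O

The two points share x = 37 and their y-coordinates satisfy 5 + 68 ≡ 0 (mod 73), so they are inverses. Their sum is O.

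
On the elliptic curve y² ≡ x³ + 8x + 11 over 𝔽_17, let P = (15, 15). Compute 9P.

O

Double-and-add on 9 = (1001)₂. Start with P = (15, 15) for the leading 1-bit.
double: tangent at (15, 15): λ = (3·15² + 8)/(2·15) ≡ 3/13. 13⁻¹ ≡ 4 (mod 17), so λ ≡ 3·4 ≡ 12.
  x = λ² - 15 - 15 = 144 - 30 ≡ 12; y = λ·(15 - 12) - 15 ≡ 4. → (12, 4)
double: tangent at (12, 4): λ = (3·12² + 8)/(2·4) ≡ 15/8. 8⁻¹ ≡ 15 (mod 17), so λ ≡ 15·15 ≡ 4.
  x = λ² - 12 - 12 = 16 - 24 ≡ 9; y = λ·(12 - 9) - 4 ≡ 8. → (9, 8)
double: tangent at (9, 8): λ = (3·9² + 8)/(2·8) ≡ 13/16. 16⁻¹ ≡ 16 (mod 17), so λ ≡ 13·16 ≡ 4.
  x = λ² - 9 - 9 = 16 - 18 ≡ 15; y = λ·(9 - 15) - 8 ≡ 2. → (15, 2)
add P: (15, 2) + (15, 15): same x and y₁ ≡ -y₂, so the sum is ∞.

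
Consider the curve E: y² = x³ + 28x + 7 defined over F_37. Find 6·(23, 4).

Write G = (23, 4).
Double-and-add on 6 = (110)₂. Start with G = (23, 4) for the leading 1-bit.
double: tangent at (23, 4): λ = (3·23² + 28)/(2·4) ≡ 24/8. 8⁻¹ ≡ 14 (mod 37), so λ ≡ 24·14 ≡ 3.
  x = λ² - 23 - 23 = 9 - 46 ≡ 0; y = λ·(23 - 0) - 4 ≡ 28. → (0, 28)
add G: (0, 28) + (23, 4). λ = (4 - 28)/(23 - 0) ≡ 13/23 mod 37. 23⁻¹ ≡ 29 (mod 37) since 23·29 = 667 ≡ 1, so λ ≡ 7.
  x = λ² - 0 - 23 = 49 - 23 ≡ 26; y = λ·(0 - 26) - 28 ≡ 12. → (26, 12)
double: tangent at (26, 12): λ = (3·26² + 28)/(2·12) ≡ 21/24. 24⁻¹ ≡ 17 (mod 37), so λ ≡ 21·17 ≡ 24.
  x = λ² - 26 - 26 = 576 - 52 ≡ 6; y = λ·(26 - 6) - 12 ≡ 24. → (6, 24)

(6, 24)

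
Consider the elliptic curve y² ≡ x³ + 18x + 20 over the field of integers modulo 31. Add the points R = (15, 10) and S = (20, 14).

(15, 10) + (20, 14). λ = (14 - 10)/(20 - 15) ≡ 4/5 mod 31. 5⁻¹ ≡ 25 (mod 31), so λ ≡ 7.
  x = λ² - 15 - 20 = 49 - 35 ≡ 14; y = λ·(15 - 14) - 10 ≡ 28. → (14, 28)

(14, 28)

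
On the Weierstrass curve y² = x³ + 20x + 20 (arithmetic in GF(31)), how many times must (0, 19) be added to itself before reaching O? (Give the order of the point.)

2P: tangent at (0, 19): λ = (3·0² + 20)/(2·19) ≡ 20/7. 7⁻¹ ≡ 9 (mod 31) since 7·9 = 63 ≡ 1, so λ ≡ 20·9 ≡ 25.
  x = λ² - 0 - 0 = 625 - 0 ≡ 5; y = λ·(0 - 5) - 19 ≡ 11. → (5, 11)
3P: (5, 11) + (0, 19). λ = (19 - 11)/(0 - 5) ≡ 8/26 mod 31. 26⁻¹ ≡ 6 (mod 31), so λ ≡ 17.
  x = λ² - 5 - 0 = 289 - 5 ≡ 5; y = λ·(5 - 5) - 11 ≡ 20. → (5, 20)
4P: (5, 20) + (0, 19). λ = (19 - 20)/(0 - 5) ≡ 30/26 mod 31. 26⁻¹ ≡ 6 (mod 31), so λ ≡ 25.
  x = λ² - 5 - 0 = 625 - 5 ≡ 0; y = λ·(5 - 0) - 20 ≡ 12. → (0, 12)
5P: (0, 12) + (0, 19): same x and y₁ ≡ -y₂, so the sum is O.
5P = O, so the order is 5.

5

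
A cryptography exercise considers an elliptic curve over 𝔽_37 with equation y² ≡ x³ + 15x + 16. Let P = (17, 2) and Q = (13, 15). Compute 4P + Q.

(21, 3)

First 4P:
Double-and-add on 4 = (100)₂. Start with P = (17, 2) for the leading 1-bit.
double: tangent at (17, 2): λ = (3·17² + 15)/(2·2) ≡ 31/4. 4⁻¹ ≡ 28 (mod 37), so λ ≡ 31·28 ≡ 17.
  x = λ² - 17 - 17 = 289 - 34 ≡ 33; y = λ·(17 - 33) - 2 ≡ 22. → (33, 22)
double: tangent at (33, 22): λ = (3·33² + 15)/(2·22) ≡ 26/7. 7⁻¹ ≡ 16 (mod 37), so λ ≡ 26·16 ≡ 9.
  x = λ² - 33 - 33 = 81 - 66 ≡ 15; y = λ·(33 - 15) - 22 ≡ 29. → (15, 29)
4P = (15, 29).
Finally 4P + Q:
(15, 29) + (13, 15). λ = (15 - 29)/(13 - 15) ≡ 23/35 mod 37. 35⁻¹ ≡ 18 (mod 37), so λ ≡ 7.
  x = λ² - 15 - 13 = 49 - 28 ≡ 21; y = λ·(15 - 21) - 29 ≡ 3. → (21, 3)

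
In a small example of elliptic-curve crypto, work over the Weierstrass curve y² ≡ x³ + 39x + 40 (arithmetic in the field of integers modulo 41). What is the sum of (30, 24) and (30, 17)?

The two points share x = 30 and their y-coordinates satisfy 24 + 17 ≡ 0 (mod 41), so they are inverses. Their sum is the point at infinity.

O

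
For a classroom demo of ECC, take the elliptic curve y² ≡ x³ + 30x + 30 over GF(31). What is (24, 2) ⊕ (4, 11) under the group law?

(7, 26)

(24, 2) + (4, 11). λ = (11 - 2)/(4 - 24) ≡ 9/11 mod 31. 11⁻¹ ≡ 17 (mod 31), so λ ≡ 29.
  x = λ² - 24 - 4 = 841 - 28 ≡ 7; y = λ·(24 - 7) - 2 ≡ 26. → (7, 26)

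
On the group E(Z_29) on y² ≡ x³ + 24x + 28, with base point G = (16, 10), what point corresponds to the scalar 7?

Double-and-add on 7 = (111)₂. Start with G = (16, 10) for the leading 1-bit.
double: tangent at (16, 10): λ = (3·16² + 24)/(2·10) ≡ 9/20. 20⁻¹ ≡ 16 (mod 29), so λ ≡ 9·16 ≡ 28.
  x = λ² - 16 - 16 = 784 - 32 ≡ 27; y = λ·(16 - 27) - 10 ≡ 1. → (27, 1)
add G: (27, 1) + (16, 10). λ = (10 - 1)/(16 - 27) ≡ 9/18 mod 29. 18⁻¹ ≡ 21 (mod 29), so λ ≡ 15.
  x = λ² - 27 - 16 = 225 - 43 ≡ 8; y = λ·(27 - 8) - 1 ≡ 23. → (8, 23)
double: tangent at (8, 23): λ = (3·8² + 24)/(2·23) ≡ 13/17. 17⁻¹ ≡ 12 (mod 29), so λ ≡ 13·12 ≡ 11.
  x = λ² - 8 - 8 = 121 - 16 ≡ 18; y = λ·(8 - 18) - 23 ≡ 12. → (18, 12)
add G: (18, 12) + (16, 10). λ = (10 - 12)/(16 - 18) ≡ 27/27 mod 29. 27⁻¹ ≡ 14 (mod 29) since 27·14 = 378 ≡ 1, so λ ≡ 1.
  x = λ² - 18 - 16 = 1 - 34 ≡ 25; y = λ·(18 - 25) - 12 ≡ 10. → (25, 10)

(25, 10)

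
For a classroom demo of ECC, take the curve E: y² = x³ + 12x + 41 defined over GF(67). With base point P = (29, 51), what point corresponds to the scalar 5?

(44, 23)

Repeated addition: build up to 5P.
2P: tangent at (29, 51): λ = (3·29² + 12)/(2·51) ≡ 56/35. 35⁻¹ ≡ 23 (mod 67), so λ ≡ 56·23 ≡ 15.
  x = λ² - 29 - 29 = 225 - 58 ≡ 33; y = λ·(29 - 33) - 51 ≡ 23. → (33, 23)
3P: (33, 23) + (29, 51). λ = (51 - 23)/(29 - 33) ≡ 28/63 mod 67. 63⁻¹ ≡ 50 (mod 67) since 63·50 = 3150 ≡ 1, so λ ≡ 60.
  x = λ² - 33 - 29 = 3600 - 62 ≡ 54; y = λ·(33 - 54) - 23 ≡ 57. → (54, 57)
4P: (54, 57) + (29, 51). λ = (51 - 57)/(29 - 54) ≡ 61/42 mod 67. 42⁻¹ ≡ 8 (mod 67) since 42·8 = 336 ≡ 1, so λ ≡ 19.
  x = λ² - 54 - 29 = 361 - 83 ≡ 10; y = λ·(54 - 10) - 57 ≡ 42. → (10, 42)
5P: (10, 42) + (29, 51). λ = (51 - 42)/(29 - 10) ≡ 9/19 mod 67. 19⁻¹ ≡ 60 (mod 67) since 19·60 = 1140 ≡ 1, so λ ≡ 4.
  x = λ² - 10 - 29 = 16 - 39 ≡ 44; y = λ·(10 - 44) - 42 ≡ 23. → (44, 23)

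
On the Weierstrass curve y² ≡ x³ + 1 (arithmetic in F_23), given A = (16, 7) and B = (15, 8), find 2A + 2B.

(15, 8)

First 2A:
Repeated addition: build up to 2A.
2A: tangent at (16, 7): λ = (3·16² + 0)/(2·7) ≡ 9/14. 14⁻¹ ≡ 5 (mod 23) since 14·5 = 70 ≡ 1, so λ ≡ 9·5 ≡ 22.
  x = λ² - 16 - 16 = 484 - 32 ≡ 15; y = λ·(16 - 15) - 7 ≡ 15. → (15, 15)
2A = (15, 15).
Next 2B:
Repeated addition: build up to 2B.
2B: tangent at (15, 8): λ = (3·15² + 0)/(2·8) ≡ 8/16. 16⁻¹ ≡ 13 (mod 23) since 16·13 = 208 ≡ 1, so λ ≡ 8·13 ≡ 12.
  x = λ² - 15 - 15 = 144 - 30 ≡ 22; y = λ·(15 - 22) - 8 ≡ 0. → (22, 0)
2B = (22, 0).
Finally 2A + 2B:
(15, 15) + (22, 0). λ = (0 - 15)/(22 - 15) ≡ 8/7 mod 23. 7⁻¹ ≡ 10 (mod 23), so λ ≡ 11.
  x = λ² - 15 - 22 = 121 - 37 ≡ 15; y = λ·(15 - 15) - 15 ≡ 8. → (15, 8)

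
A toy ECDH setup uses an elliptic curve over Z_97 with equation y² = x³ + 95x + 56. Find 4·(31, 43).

Write P = (31, 43).
Repeated addition: build up to 4P.
2P: tangent at (31, 43): λ = (3·31² + 95)/(2·43) ≡ 68/86. 86⁻¹ ≡ 44 (mod 97) since 86·44 = 3784 ≡ 1, so λ ≡ 68·44 ≡ 82.
  x = λ² - 31 - 31 = 6724 - 62 ≡ 66; y = λ·(31 - 66) - 43 ≡ 94. → (66, 94)
3P: (66, 94) + (31, 43). λ = (43 - 94)/(31 - 66) ≡ 46/62 mod 97. 62⁻¹ ≡ 36 (mod 97) since 62·36 = 2232 ≡ 1, so λ ≡ 7.
  x = λ² - 66 - 31 = 49 - 97 ≡ 49; y = λ·(66 - 49) - 94 ≡ 25. → (49, 25)
4P: (49, 25) + (31, 43). λ = (43 - 25)/(31 - 49) ≡ 18/79 mod 97. 79⁻¹ ≡ 70 (mod 97) since 79·70 = 5530 ≡ 1, so λ ≡ 96.
  x = λ² - 49 - 31 = 9216 - 80 ≡ 18; y = λ·(49 - 18) - 25 ≡ 41. → (18, 41)

(18, 41)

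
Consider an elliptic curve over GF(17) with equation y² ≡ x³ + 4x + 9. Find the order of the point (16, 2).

9

2P: tangent at (16, 2): λ = (3·16² + 4)/(2·2) ≡ 7/4. 4⁻¹ ≡ 13 (mod 17), so λ ≡ 7·13 ≡ 6.
  x = λ² - 16 - 16 = 36 - 32 ≡ 4; y = λ·(16 - 4) - 2 ≡ 2. → (4, 2)
3P: (4, 2) + (16, 2). λ = (2 - 2)/(16 - 4) ≡ 0/12 mod 17. 12⁻¹ ≡ 10 (mod 17), so λ ≡ 0.
  x = λ² - 4 - 16 = 0 - 20 ≡ 14; y = λ·(4 - 14) - 2 ≡ 15. → (14, 15)
4P: (14, 15) + (16, 2). λ = (2 - 15)/(16 - 14) ≡ 4/2 mod 17. 2⁻¹ ≡ 9 (mod 17) since 2·9 = 18 ≡ 1, so λ ≡ 2.
  x = λ² - 14 - 16 = 4 - 30 ≡ 8; y = λ·(14 - 8) - 15 ≡ 14. → (8, 14)
5P: (8, 14) + (16, 2). λ = (2 - 14)/(16 - 8) ≡ 5/8 mod 17. 8⁻¹ ≡ 15 (mod 17), so λ ≡ 7.
  x = λ² - 8 - 16 = 49 - 24 ≡ 8; y = λ·(8 - 8) - 14 ≡ 3. → (8, 3)
6P: (8, 3) + (16, 2). λ = (2 - 3)/(16 - 8) ≡ 16/8 mod 17. 8⁻¹ ≡ 15 (mod 17) since 8·15 = 120 ≡ 1, so λ ≡ 2.
  x = λ² - 8 - 16 = 4 - 24 ≡ 14; y = λ·(8 - 14) - 3 ≡ 2. → (14, 2)
7P: (14, 2) + (16, 2). λ = (2 - 2)/(16 - 14) ≡ 0/2 mod 17. 2⁻¹ ≡ 9 (mod 17), so λ ≡ 0.
  x = λ² - 14 - 16 = 0 - 30 ≡ 4; y = λ·(14 - 4) - 2 ≡ 15. → (4, 15)
8P: (4, 15) + (16, 2). λ = (2 - 15)/(16 - 4) ≡ 4/12 mod 17. 12⁻¹ ≡ 10 (mod 17) since 12·10 = 120 ≡ 1, so λ ≡ 6.
  x = λ² - 4 - 16 = 36 - 20 ≡ 16; y = λ·(4 - 16) - 15 ≡ 15. → (16, 15)
9P: (16, 15) + (16, 2): same x and y₁ ≡ -y₂, so the sum is the point at infinity.
9P = the point at infinity, so the order is 9.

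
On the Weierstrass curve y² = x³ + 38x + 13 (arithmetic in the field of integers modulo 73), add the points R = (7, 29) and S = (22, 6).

(7, 29) + (22, 6). λ = (6 - 29)/(22 - 7) ≡ 50/15 mod 73. 15⁻¹ ≡ 39 (mod 73), so λ ≡ 52.
  x = λ² - 7 - 22 = 2704 - 29 ≡ 47; y = λ·(7 - 47) - 29 ≡ 8. → (47, 8)

(47, 8)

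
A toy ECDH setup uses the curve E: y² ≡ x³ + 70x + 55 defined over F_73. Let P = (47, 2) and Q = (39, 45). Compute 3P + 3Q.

First 3P:
Repeated addition: build up to 3P.
2P: tangent at (47, 2): λ = (3·47² + 70)/(2·2) ≡ 54/4. 4⁻¹ ≡ 55 (mod 73), so λ ≡ 54·55 ≡ 50.
  x = λ² - 47 - 47 = 2500 - 94 ≡ 70; y = λ·(47 - 70) - 2 ≡ 16. → (70, 16)
3P: (70, 16) + (47, 2). λ = (2 - 16)/(47 - 70) ≡ 59/50 mod 73. 50⁻¹ ≡ 19 (mod 73) since 50·19 = 950 ≡ 1, so λ ≡ 26.
  x = λ² - 70 - 47 = 676 - 117 ≡ 48; y = λ·(70 - 48) - 16 ≡ 45. → (48, 45)
3P = (48, 45).
Next 3Q:
Repeated addition: build up to 3Q.
2Q: tangent at (39, 45): λ = (3·39² + 70)/(2·45) ≡ 34/17. 17⁻¹ ≡ 43 (mod 73) since 17·43 = 731 ≡ 1, so λ ≡ 34·43 ≡ 2.
  x = λ² - 39 - 39 = 4 - 78 ≡ 72; y = λ·(39 - 72) - 45 ≡ 35. → (72, 35)
3Q: (72, 35) + (39, 45). λ = (45 - 35)/(39 - 72) ≡ 10/40 mod 73. 40⁻¹ ≡ 42 (mod 73), so λ ≡ 55.
  x = λ² - 72 - 39 = 3025 - 111 ≡ 67; y = λ·(72 - 67) - 35 ≡ 21. → (67, 21)
3Q = (67, 21).
Finally 3P + 3Q:
(48, 45) + (67, 21). λ = (21 - 45)/(67 - 48) ≡ 49/19 mod 73. 19⁻¹ ≡ 50 (mod 73) since 19·50 = 950 ≡ 1, so λ ≡ 41.
  x = λ² - 48 - 67 = 1681 - 115 ≡ 33; y = λ·(48 - 33) - 45 ≡ 59. → (33, 59)

(33, 59)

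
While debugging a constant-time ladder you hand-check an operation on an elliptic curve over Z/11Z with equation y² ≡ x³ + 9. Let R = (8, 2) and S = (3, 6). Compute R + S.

(8, 2) + (3, 6). λ = (6 - 2)/(3 - 8) ≡ 4/6 mod 11. 6⁻¹ ≡ 2 (mod 11), so λ ≡ 8.
  x = λ² - 8 - 3 = 64 - 11 ≡ 9; y = λ·(8 - 9) - 2 ≡ 1. → (9, 1)

(9, 1)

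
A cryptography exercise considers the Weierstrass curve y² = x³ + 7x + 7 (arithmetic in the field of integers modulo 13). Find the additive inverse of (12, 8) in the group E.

-(12, 8) = (12, -8 mod 13) = (12, 5).

(12, 5)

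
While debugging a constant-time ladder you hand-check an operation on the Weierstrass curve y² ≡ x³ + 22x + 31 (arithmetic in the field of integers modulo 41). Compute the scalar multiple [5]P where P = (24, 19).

Repeated addition: build up to 5P.
2P: tangent at (24, 19): λ = (3·24² + 22)/(2·19) ≡ 28/38. 38⁻¹ ≡ 27 (mod 41), so λ ≡ 28·27 ≡ 18.
  x = λ² - 24 - 24 = 324 - 48 ≡ 30; y = λ·(24 - 30) - 19 ≡ 37. → (30, 37)
3P: (30, 37) + (24, 19). λ = (19 - 37)/(24 - 30) ≡ 23/35 mod 41. 35⁻¹ ≡ 34 (mod 41), so λ ≡ 3.
  x = λ² - 30 - 24 = 9 - 54 ≡ 37; y = λ·(30 - 37) - 37 ≡ 24. → (37, 24)
4P: (37, 24) + (24, 19). λ = (19 - 24)/(24 - 37) ≡ 36/28 mod 41. 28⁻¹ ≡ 22 (mod 41), so λ ≡ 13.
  x = λ² - 37 - 24 = 169 - 61 ≡ 26; y = λ·(37 - 26) - 24 ≡ 37. → (26, 37)
5P: (26, 37) + (24, 19). λ = (19 - 37)/(24 - 26) ≡ 23/39 mod 41. 39⁻¹ ≡ 20 (mod 41), so λ ≡ 9.
  x = λ² - 26 - 24 = 81 - 50 ≡ 31; y = λ·(26 - 31) - 37 ≡ 0. → (31, 0)

(31, 0)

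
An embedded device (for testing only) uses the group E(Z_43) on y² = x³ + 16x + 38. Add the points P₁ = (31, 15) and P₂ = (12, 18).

(31, 15) + (12, 18). λ = (18 - 15)/(12 - 31) ≡ 3/24 mod 43. 24⁻¹ ≡ 9 (mod 43) since 24·9 = 216 ≡ 1, so λ ≡ 27.
  x = λ² - 31 - 12 = 729 - 43 ≡ 41; y = λ·(31 - 41) - 15 ≡ 16. → (41, 16)

(41, 16)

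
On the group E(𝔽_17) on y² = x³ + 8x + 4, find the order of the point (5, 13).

2P: tangent at (5, 13): λ = (3·5² + 8)/(2·13) ≡ 15/9. 9⁻¹ ≡ 2 (mod 17), so λ ≡ 15·2 ≡ 13.
  x = λ² - 5 - 5 = 169 - 10 ≡ 6; y = λ·(5 - 6) - 13 ≡ 8. → (6, 8)
3P: (6, 8) + (5, 13). λ = (13 - 8)/(5 - 6) ≡ 5/16 mod 17. 16⁻¹ ≡ 16 (mod 17) since 16·16 = 256 ≡ 1, so λ ≡ 12.
  x = λ² - 6 - 5 = 144 - 11 ≡ 14; y = λ·(6 - 14) - 8 ≡ 15. → (14, 15)
4P: (14, 15) + (5, 13). λ = (13 - 15)/(5 - 14) ≡ 15/8 mod 17. 8⁻¹ ≡ 15 (mod 17), so λ ≡ 4.
  x = λ² - 14 - 5 = 16 - 19 ≡ 14; y = λ·(14 - 14) - 15 ≡ 2. → (14, 2)
5P: (14, 2) + (5, 13). λ = (13 - 2)/(5 - 14) ≡ 11/8 mod 17. 8⁻¹ ≡ 15 (mod 17), so λ ≡ 12.
  x = λ² - 14 - 5 = 144 - 19 ≡ 6; y = λ·(14 - 6) - 2 ≡ 9. → (6, 9)
6P: (6, 9) + (5, 13). λ = (13 - 9)/(5 - 6) ≡ 4/16 mod 17. 16⁻¹ ≡ 16 (mod 17), so λ ≡ 13.
  x = λ² - 6 - 5 = 169 - 11 ≡ 5; y = λ·(6 - 5) - 9 ≡ 4. → (5, 4)
7P: (5, 4) + (5, 13): same x and y₁ ≡ -y₂, so the sum is O.
7P = O, so the order is 7.

7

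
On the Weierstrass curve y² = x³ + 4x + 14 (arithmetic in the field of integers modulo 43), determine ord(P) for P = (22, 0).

2

2P: (22, 0) + (22, 0): same x and y₁ ≡ -y₂, so the sum is the point at infinity.
2P = the point at infinity, so the order is 2.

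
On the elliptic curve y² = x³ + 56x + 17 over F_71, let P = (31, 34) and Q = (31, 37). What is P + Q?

O

The two points share x = 31 and their y-coordinates satisfy 34 + 37 ≡ 0 (mod 71), so they are inverses. Their sum is ∞.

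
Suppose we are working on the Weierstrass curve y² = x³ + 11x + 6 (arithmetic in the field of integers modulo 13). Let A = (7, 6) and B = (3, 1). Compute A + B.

(7, 6) + (3, 1). λ = (1 - 6)/(3 - 7) ≡ 8/9 mod 13. 9⁻¹ ≡ 3 (mod 13) since 9·3 = 27 ≡ 1, so λ ≡ 11.
  x = λ² - 7 - 3 = 121 - 10 ≡ 7; y = λ·(7 - 7) - 6 ≡ 7. → (7, 7)

(7, 7)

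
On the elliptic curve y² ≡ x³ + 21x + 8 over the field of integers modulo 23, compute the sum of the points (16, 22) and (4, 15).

(15, 15)

(16, 22) + (4, 15). λ = (15 - 22)/(4 - 16) ≡ 16/11 mod 23. 11⁻¹ ≡ 21 (mod 23) since 11·21 = 231 ≡ 1, so λ ≡ 14.
  x = λ² - 16 - 4 = 196 - 20 ≡ 15; y = λ·(16 - 15) - 22 ≡ 15. → (15, 15)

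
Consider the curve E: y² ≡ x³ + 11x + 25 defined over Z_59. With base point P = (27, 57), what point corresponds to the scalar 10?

(16, 52)

Double-and-add on 10 = (1010)₂. Start with P = (27, 57) for the leading 1-bit.
double: tangent at (27, 57): λ = (3·27² + 11)/(2·57) ≡ 15/55. 55⁻¹ ≡ 44 (mod 59), so λ ≡ 15·44 ≡ 11.
  x = λ² - 27 - 27 = 121 - 54 ≡ 8; y = λ·(27 - 8) - 57 ≡ 34. → (8, 34)
double: tangent at (8, 34): λ = (3·8² + 11)/(2·34) ≡ 26/9. 9⁻¹ ≡ 46 (mod 59), so λ ≡ 26·46 ≡ 16.
  x = λ² - 8 - 8 = 256 - 16 ≡ 4; y = λ·(8 - 4) - 34 ≡ 30. → (4, 30)
add P: (4, 30) + (27, 57). λ = (57 - 30)/(27 - 4) ≡ 27/23 mod 59. 23⁻¹ ≡ 18 (mod 59), so λ ≡ 14.
  x = λ² - 4 - 27 = 196 - 31 ≡ 47; y = λ·(4 - 47) - 30 ≡ 17. → (47, 17)
double: tangent at (47, 17): λ = (3·47² + 11)/(2·17) ≡ 30/34. 34⁻¹ ≡ 33 (mod 59), so λ ≡ 30·33 ≡ 46.
  x = λ² - 47 - 47 = 2116 - 94 ≡ 16; y = λ·(47 - 16) - 17 ≡ 52. → (16, 52)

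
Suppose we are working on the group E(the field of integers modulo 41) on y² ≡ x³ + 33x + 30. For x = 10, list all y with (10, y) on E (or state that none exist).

none

x³ + 33x + 30 = 1360 ≡ 7 (mod 41).
7 is a non-residue mod 41; no y exists.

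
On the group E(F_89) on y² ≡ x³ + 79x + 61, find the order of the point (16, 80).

5

2P: tangent at (16, 80): λ = (3·16² + 79)/(2·80) ≡ 46/71. 71⁻¹ ≡ 84 (mod 89) since 71·84 = 5964 ≡ 1, so λ ≡ 46·84 ≡ 37.
  x = λ² - 16 - 16 = 1369 - 32 ≡ 2; y = λ·(16 - 2) - 80 ≡ 82. → (2, 82)
3P: (2, 82) + (16, 80). λ = (80 - 82)/(16 - 2) ≡ 87/14 mod 89. 14⁻¹ ≡ 70 (mod 89), so λ ≡ 38.
  x = λ² - 2 - 16 = 1444 - 18 ≡ 2; y = λ·(2 - 2) - 82 ≡ 7. → (2, 7)
4P: (2, 7) + (16, 80). λ = (80 - 7)/(16 - 2) ≡ 73/14 mod 89. 14⁻¹ ≡ 70 (mod 89), so λ ≡ 37.
  x = λ² - 2 - 16 = 1369 - 18 ≡ 16; y = λ·(2 - 16) - 7 ≡ 9. → (16, 9)
5P: (16, 9) + (16, 80): same x and y₁ ≡ -y₂, so the sum is the point at infinity.
5P = the point at infinity, so the order is 5.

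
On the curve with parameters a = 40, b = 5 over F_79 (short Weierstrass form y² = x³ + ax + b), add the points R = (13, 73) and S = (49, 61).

(61, 22)

(13, 73) + (49, 61). λ = (61 - 73)/(49 - 13) ≡ 67/36 mod 79. 36⁻¹ ≡ 11 (mod 79), so λ ≡ 26.
  x = λ² - 13 - 49 = 676 - 62 ≡ 61; y = λ·(13 - 61) - 73 ≡ 22. → (61, 22)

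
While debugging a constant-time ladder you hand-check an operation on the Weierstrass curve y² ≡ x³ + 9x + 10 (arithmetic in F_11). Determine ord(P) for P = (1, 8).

2P: tangent at (1, 8): λ = (3·1² + 9)/(2·8) ≡ 1/5. 5⁻¹ ≡ 9 (mod 11), so λ ≡ 1·9 ≡ 9.
  x = λ² - 1 - 1 = 81 - 2 ≡ 2; y = λ·(1 - 2) - 8 ≡ 5. → (2, 5)
3P: (2, 5) + (1, 8). λ = (8 - 5)/(1 - 2) ≡ 3/10 mod 11. 10⁻¹ ≡ 10 (mod 11), so λ ≡ 8.
  x = λ² - 2 - 1 = 64 - 3 ≡ 6; y = λ·(2 - 6) - 5 ≡ 7. → (6, 7)
4P: (6, 7) + (1, 8). λ = (8 - 7)/(1 - 6) ≡ 1/6 mod 11. 6⁻¹ ≡ 2 (mod 11) since 6·2 = 12 ≡ 1, so λ ≡ 2.
  x = λ² - 6 - 1 = 4 - 7 ≡ 8; y = λ·(6 - 8) - 7 ≡ 0. → (8, 0)
5P: (8, 0) + (1, 8). λ = (8 - 0)/(1 - 8) ≡ 8/4 mod 11. 4⁻¹ ≡ 3 (mod 11) since 4·3 = 12 ≡ 1, so λ ≡ 2.
  x = λ² - 8 - 1 = 4 - 9 ≡ 6; y = λ·(8 - 6) - 0 ≡ 4. → (6, 4)
6P: (6, 4) + (1, 8). λ = (8 - 4)/(1 - 6) ≡ 4/6 mod 11. 6⁻¹ ≡ 2 (mod 11) since 6·2 = 12 ≡ 1, so λ ≡ 8.
  x = λ² - 6 - 1 = 64 - 7 ≡ 2; y = λ·(6 - 2) - 4 ≡ 6. → (2, 6)
7P: (2, 6) + (1, 8). λ = (8 - 6)/(1 - 2) ≡ 2/10 mod 11. 10⁻¹ ≡ 10 (mod 11) since 10·10 = 100 ≡ 1, so λ ≡ 9.
  x = λ² - 2 - 1 = 81 - 3 ≡ 1; y = λ·(2 - 1) - 6 ≡ 3. → (1, 3)
8P: (1, 3) + (1, 8): same x and y₁ ≡ -y₂, so the sum is O.
8P = O, so the order is 8.

8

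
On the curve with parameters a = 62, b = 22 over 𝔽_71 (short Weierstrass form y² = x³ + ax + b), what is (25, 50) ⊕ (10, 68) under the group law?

(63, 24)

(25, 50) + (10, 68). λ = (68 - 50)/(10 - 25) ≡ 18/56 mod 71. 56⁻¹ ≡ 52 (mod 71), so λ ≡ 13.
  x = λ² - 25 - 10 = 169 - 35 ≡ 63; y = λ·(25 - 63) - 50 ≡ 24. → (63, 24)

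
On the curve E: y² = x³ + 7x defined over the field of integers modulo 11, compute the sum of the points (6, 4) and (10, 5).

(6, 4) + (10, 5). λ = (5 - 4)/(10 - 6) ≡ 1/4 mod 11. 4⁻¹ ≡ 3 (mod 11), so λ ≡ 3.
  x = λ² - 6 - 10 = 9 - 16 ≡ 4; y = λ·(6 - 4) - 4 ≡ 2. → (4, 2)

(4, 2)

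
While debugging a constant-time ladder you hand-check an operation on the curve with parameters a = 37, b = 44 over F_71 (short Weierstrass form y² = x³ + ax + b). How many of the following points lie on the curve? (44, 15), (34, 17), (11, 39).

(44, 15): 15² ≡ 12, rhs ≡ 23 → off.
(34, 17): 17² ≡ 5, rhs ≡ 65 → off.
(11, 39): 39² ≡ 30, rhs ≡ 7 → off.

0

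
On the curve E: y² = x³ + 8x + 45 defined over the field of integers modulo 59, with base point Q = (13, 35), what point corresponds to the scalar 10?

Double-and-add on 10 = (1010)₂. Start with Q = (13, 35) for the leading 1-bit.
double: tangent at (13, 35): λ = (3·13² + 8)/(2·35) ≡ 43/11. 11⁻¹ ≡ 43 (mod 59) since 11·43 = 473 ≡ 1, so λ ≡ 43·43 ≡ 20.
  x = λ² - 13 - 13 = 400 - 26 ≡ 20; y = λ·(13 - 20) - 35 ≡ 2. → (20, 2)
double: tangent at (20, 2): λ = (3·20² + 8)/(2·2) ≡ 28/4. 4⁻¹ ≡ 15 (mod 59), so λ ≡ 28·15 ≡ 7.
  x = λ² - 20 - 20 = 49 - 40 ≡ 9; y = λ·(20 - 9) - 2 ≡ 16. → (9, 16)
add Q: (9, 16) + (13, 35). λ = (35 - 16)/(13 - 9) ≡ 19/4 mod 59. 4⁻¹ ≡ 15 (mod 59) since 4·15 = 60 ≡ 1, so λ ≡ 49.
  x = λ² - 9 - 13 = 2401 - 22 ≡ 19; y = λ·(9 - 19) - 16 ≡ 25. → (19, 25)
double: tangent at (19, 25): λ = (3·19² + 8)/(2·25) ≡ 29/50. 50⁻¹ ≡ 13 (mod 59), so λ ≡ 29·13 ≡ 23.
  x = λ² - 19 - 19 = 529 - 38 ≡ 19; y = λ·(19 - 19) - 25 ≡ 34. → (19, 34)

(19, 34)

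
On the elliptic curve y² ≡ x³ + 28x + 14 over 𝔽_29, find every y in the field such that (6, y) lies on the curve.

none

x³ + 28x + 14 = 398 ≡ 21 (mod 29).
21 is a non-residue mod 29; no y exists.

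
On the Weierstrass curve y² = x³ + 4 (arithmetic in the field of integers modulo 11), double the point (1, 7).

(10, 6)

tangent at (1, 7): λ = (3·1² + 0)/(2·7) ≡ 3/3. 3⁻¹ ≡ 4 (mod 11), so λ ≡ 3·4 ≡ 1.
  x = λ² - 1 - 1 = 1 - 2 ≡ 10; y = λ·(1 - 10) - 7 ≡ 6. → (10, 6)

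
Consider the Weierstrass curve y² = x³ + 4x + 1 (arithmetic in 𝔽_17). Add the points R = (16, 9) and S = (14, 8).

(0, 16)

(16, 9) + (14, 8). λ = (8 - 9)/(14 - 16) ≡ 16/15 mod 17. 15⁻¹ ≡ 8 (mod 17), so λ ≡ 9.
  x = λ² - 16 - 14 = 81 - 30 ≡ 0; y = λ·(16 - 0) - 9 ≡ 16. → (0, 16)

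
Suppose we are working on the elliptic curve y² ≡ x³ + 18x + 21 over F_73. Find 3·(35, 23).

Write Q = (35, 23).
Repeated addition: build up to 3Q.
2Q: tangent at (35, 23): λ = (3·35² + 18)/(2·23) ≡ 43/46. 46⁻¹ ≡ 27 (mod 73), so λ ≡ 43·27 ≡ 66.
  x = λ² - 35 - 35 = 4356 - 70 ≡ 52; y = λ·(35 - 52) - 23 ≡ 23. → (52, 23)
3Q: (52, 23) + (35, 23). λ = (23 - 23)/(35 - 52) ≡ 0/56 mod 73. 56⁻¹ ≡ 30 (mod 73), so λ ≡ 0.
  x = λ² - 52 - 35 = 0 - 87 ≡ 59; y = λ·(52 - 59) - 23 ≡ 50. → (59, 50)

(59, 50)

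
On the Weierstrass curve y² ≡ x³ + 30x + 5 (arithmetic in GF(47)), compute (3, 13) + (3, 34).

O

The two points share x = 3 and their y-coordinates satisfy 13 + 34 ≡ 0 (mod 47), so they are inverses. Their sum is 𝒪.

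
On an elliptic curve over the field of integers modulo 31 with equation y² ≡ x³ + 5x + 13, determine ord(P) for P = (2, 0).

2P: (2, 0) + (2, 0): same x and y₁ ≡ -y₂, so the sum is ∞.
2P = ∞, so the order is 2.

2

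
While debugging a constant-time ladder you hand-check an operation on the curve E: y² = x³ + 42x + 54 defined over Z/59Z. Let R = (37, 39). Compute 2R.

tangent at (37, 39): λ = (3·37² + 42)/(2·39) ≡ 19/19. 19⁻¹ ≡ 28 (mod 59), so λ ≡ 19·28 ≡ 1.
  x = λ² - 37 - 37 = 1 - 74 ≡ 45; y = λ·(37 - 45) - 39 ≡ 12. → (45, 12)

(45, 12)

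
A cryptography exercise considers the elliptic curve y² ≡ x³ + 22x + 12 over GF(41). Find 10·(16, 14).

Write G = (16, 14).
Repeated addition: build up to 10G.
2G: tangent at (16, 14): λ = (3·16² + 22)/(2·14) ≡ 11/28. 28⁻¹ ≡ 22 (mod 41), so λ ≡ 11·22 ≡ 37.
  x = λ² - 16 - 16 = 1369 - 32 ≡ 25; y = λ·(16 - 25) - 14 ≡ 22. → (25, 22)
3G: (25, 22) + (16, 14). λ = (14 - 22)/(16 - 25) ≡ 33/32 mod 41. 32⁻¹ ≡ 9 (mod 41) since 32·9 = 288 ≡ 1, so λ ≡ 10.
  x = λ² - 25 - 16 = 100 - 41 ≡ 18; y = λ·(25 - 18) - 22 ≡ 7. → (18, 7)
4G: (18, 7) + (16, 14). λ = (14 - 7)/(16 - 18) ≡ 7/39 mod 41. 39⁻¹ ≡ 20 (mod 41), so λ ≡ 17.
  x = λ² - 18 - 16 = 289 - 34 ≡ 9; y = λ·(18 - 9) - 7 ≡ 23. → (9, 23)
5G: (9, 23) + (16, 14). λ = (14 - 23)/(16 - 9) ≡ 32/7 mod 41. 7⁻¹ ≡ 6 (mod 41), so λ ≡ 28.
  x = λ² - 9 - 16 = 784 - 25 ≡ 21; y = λ·(9 - 21) - 23 ≡ 10. → (21, 10)
6G: (21, 10) + (16, 14). λ = (14 - 10)/(16 - 21) ≡ 4/36 mod 41. 36⁻¹ ≡ 8 (mod 41) since 36·8 = 288 ≡ 1, so λ ≡ 32.
  x = λ² - 21 - 16 = 1024 - 37 ≡ 3; y = λ·(21 - 3) - 10 ≡ 33. → (3, 33)
7G: (3, 33) + (16, 14). λ = (14 - 33)/(16 - 3) ≡ 22/13 mod 41. 13⁻¹ ≡ 19 (mod 41), so λ ≡ 8.
  x = λ² - 3 - 16 = 64 - 19 ≡ 4; y = λ·(3 - 4) - 33 ≡ 0. → (4, 0)
8G: (4, 0) + (16, 14). λ = (14 - 0)/(16 - 4) ≡ 14/12 mod 41. 12⁻¹ ≡ 24 (mod 41), so λ ≡ 8.
  x = λ² - 4 - 16 = 64 - 20 ≡ 3; y = λ·(4 - 3) - 0 ≡ 8. → (3, 8)
9G: (3, 8) + (16, 14). λ = (14 - 8)/(16 - 3) ≡ 6/13 mod 41. 13⁻¹ ≡ 19 (mod 41) since 13·19 = 247 ≡ 1, so λ ≡ 32.
  x = λ² - 3 - 16 = 1024 - 19 ≡ 21; y = λ·(3 - 21) - 8 ≡ 31. → (21, 31)
10G: (21, 31) + (16, 14). λ = (14 - 31)/(16 - 21) ≡ 24/36 mod 41. 36⁻¹ ≡ 8 (mod 41) since 36·8 = 288 ≡ 1, so λ ≡ 28.
  x = λ² - 21 - 16 = 784 - 37 ≡ 9; y = λ·(21 - 9) - 31 ≡ 18. → (9, 18)

(9, 18)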